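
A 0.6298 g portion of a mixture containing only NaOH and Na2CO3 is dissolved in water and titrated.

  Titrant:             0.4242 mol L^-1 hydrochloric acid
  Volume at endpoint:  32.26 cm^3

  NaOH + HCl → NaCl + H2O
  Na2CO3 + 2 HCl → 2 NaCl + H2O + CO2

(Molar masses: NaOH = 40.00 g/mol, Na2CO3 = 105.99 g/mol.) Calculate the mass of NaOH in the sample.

n(HCl) = 0.03226 × 0.4242 = 0.01368 mol
Let x = n(NaOH), y = n(Na2CO3).
Titrant: 1x + 2y = 0.01368;  mass: 40.00x + 105.99y = 0.6298
Solving, x = 7.343 × 10^-3 mol, y = 3.171 × 10^-3 mol
mass of NaOH = 7.343 × 10^-3 × 40.00 = 0.2937 g

0.2937 g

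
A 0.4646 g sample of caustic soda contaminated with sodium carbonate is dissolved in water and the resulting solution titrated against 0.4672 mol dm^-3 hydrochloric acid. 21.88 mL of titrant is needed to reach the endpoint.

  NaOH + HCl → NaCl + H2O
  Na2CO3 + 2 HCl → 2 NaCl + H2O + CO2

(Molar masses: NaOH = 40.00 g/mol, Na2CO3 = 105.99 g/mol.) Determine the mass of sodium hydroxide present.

0.2374 g

n(HCl) = 0.02188 × 0.4672 = 0.01022 mol
Let x = n(NaOH), y = n(Na2CO3).
Titrant: 1x + 2y = 0.01022;  mass: 40.00x + 105.99y = 0.4646
Solving, x = 5.936 × 10^-3 mol, y = 2.143 × 10^-3 mol
mass of NaOH = 5.936 × 10^-3 × 40.00 = 0.2374 g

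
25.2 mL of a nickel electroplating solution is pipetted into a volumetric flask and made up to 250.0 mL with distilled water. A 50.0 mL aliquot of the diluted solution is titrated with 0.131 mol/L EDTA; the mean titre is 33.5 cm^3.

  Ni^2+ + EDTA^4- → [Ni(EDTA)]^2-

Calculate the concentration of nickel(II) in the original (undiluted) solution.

n(EDTA) = 0.0335 × 0.131 = 4.39 × 10^-3 mol
n(Ni2+) in the aliquot = 4.39 × 10^-3 mol (1:1 ratio)
[Ni2+]_dilute = 4.39 × 10^-3 / 0.0500 = 0.0878 mol/L
Dilution factor = 250.0 / 25.2 = 9.921
[Ni2+]_stock = 0.0878 × 9.921 = 0.871 mol/L

0.871 mol/L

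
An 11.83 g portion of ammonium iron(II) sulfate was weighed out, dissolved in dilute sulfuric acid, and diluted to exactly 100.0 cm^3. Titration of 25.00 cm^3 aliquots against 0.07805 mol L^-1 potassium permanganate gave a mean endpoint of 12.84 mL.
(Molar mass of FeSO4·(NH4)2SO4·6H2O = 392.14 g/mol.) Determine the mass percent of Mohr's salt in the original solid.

MnO4^- + 5 Fe^2+ + 8 H^+ → Mn^2+ + 5 Fe^3+ + 4 H2O
n(KMnO4) per titration = 0.01284 × 0.07805 = 1.002 × 10^-3 mol
From the 5:1 ratio, n(FeSO4·(NH4)2SO4·6H2O) in each aliquot = 5/1 × 1.002 × 10^-3 = 5.011 × 10^-3 mol
n(FeSO4·(NH4)2SO4·6H2O) in the whole flask = 5.011 × 10^-3 × 100.0/25.00 = 0.02004 mol
mass of FeSO4·(NH4)2SO4·6H2O = 0.02004 × 392.14 = 7.860 g
% FeSO4·(NH4)2SO4·6H2O = 7.860 / 11.83 × 100 = 66.44 %

66.44 %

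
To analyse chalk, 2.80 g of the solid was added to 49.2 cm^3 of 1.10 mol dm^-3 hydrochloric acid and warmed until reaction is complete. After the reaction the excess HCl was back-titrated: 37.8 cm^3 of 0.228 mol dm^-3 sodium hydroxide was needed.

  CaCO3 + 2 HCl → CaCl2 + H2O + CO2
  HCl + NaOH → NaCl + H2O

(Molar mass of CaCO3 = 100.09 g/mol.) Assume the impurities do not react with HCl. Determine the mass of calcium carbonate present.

2.28 g

n(HCl) added = 0.0492 × 1.10 = 0.0541 mol
n(NaOH) used in back-titration = 0.0378 × 0.228 = 8.62 × 10^-3 mol
n(HCl) left over = 8.62 × 10^-3 mol (1:1 ratio)
n(HCl) consumed by analyte = 0.0541 − 8.62 × 10^-3 = 0.0455 mol
From the 1:2 ratio, n(CaCO3) = 1/2 × 0.0455 = 0.0228 mol
mass of CaCO3 = 0.0228 × 100.09 = 2.28 g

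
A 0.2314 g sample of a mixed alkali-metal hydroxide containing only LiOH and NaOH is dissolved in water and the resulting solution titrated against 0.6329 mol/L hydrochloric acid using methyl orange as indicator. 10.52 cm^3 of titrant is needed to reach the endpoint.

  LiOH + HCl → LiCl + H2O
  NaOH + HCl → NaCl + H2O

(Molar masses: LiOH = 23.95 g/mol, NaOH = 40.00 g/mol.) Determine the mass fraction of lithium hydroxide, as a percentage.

22.52 %

n(HCl) = 0.01052 × 0.6329 = 6.658 × 10^-3 mol
Let x = n(LiOH), y = n(NaOH).
Titrant: 1x + 1y = 6.658 × 10^-3;  mass: 23.95x + 40.00y = 0.2314
Solving, x = 2.176 × 10^-3 mol, y = 4.482 × 10^-3 mol
mass of LiOH = 2.176 × 10^-3 × 23.95 = 0.05211 g
% LiOH = 0.05211 / 0.2314 × 100 = 22.52 %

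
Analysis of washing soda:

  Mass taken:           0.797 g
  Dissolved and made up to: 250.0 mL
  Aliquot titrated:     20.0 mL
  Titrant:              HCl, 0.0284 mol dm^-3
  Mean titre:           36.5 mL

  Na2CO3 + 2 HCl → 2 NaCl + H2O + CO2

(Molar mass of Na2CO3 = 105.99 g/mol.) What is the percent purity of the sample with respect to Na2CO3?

n(HCl) per titration = 0.0365 × 0.0284 = 1.04 × 10^-3 mol
From the 1:2 ratio, n(Na2CO3) in each aliquot = 1/2 × 1.04 × 10^-3 = 5.18 × 10^-4 mol
n(Na2CO3) in the whole flask = 5.18 × 10^-4 × 250.0/20.0 = 6.48 × 10^-3 mol
mass of Na2CO3 = 6.48 × 10^-3 × 105.99 = 0.687 g
% Na2CO3 = 0.687 / 0.797 × 100 = 86.2 %

86.2 %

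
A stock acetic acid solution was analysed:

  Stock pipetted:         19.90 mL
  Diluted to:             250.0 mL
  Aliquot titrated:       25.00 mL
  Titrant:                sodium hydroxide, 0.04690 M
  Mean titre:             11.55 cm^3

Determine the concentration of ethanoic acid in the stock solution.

0.2722 M

CH3COOH + NaOH → CH3COONa + H2O
n(NaOH) = 0.01155 × 0.04690 = 5.417 × 10^-4 mol
n(CH3COOH) in the aliquot = 5.417 × 10^-4 mol (1:1 ratio)
[CH3COOH]_dilute = 5.417 × 10^-4 / 0.02500 = 0.02167 mol/L
Dilution factor = 250.0 / 19.90 = 12.56
[CH3COOH]_stock = 0.02167 × 12.56 = 0.2722 mol/L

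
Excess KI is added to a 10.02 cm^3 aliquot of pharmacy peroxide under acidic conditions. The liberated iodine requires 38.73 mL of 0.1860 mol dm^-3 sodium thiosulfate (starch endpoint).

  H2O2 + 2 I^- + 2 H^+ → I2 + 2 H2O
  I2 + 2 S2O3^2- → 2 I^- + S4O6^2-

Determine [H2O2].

n(S2O3^2-) = 0.03873 × 0.1860 = 7.204 × 10^-3 mol
n(I2) = n(S2O3^2-)/2 = 3.602 × 10^-3 mol
n(H2O2) in the aliquot = 3.602 × 10^-3 mol (1:1 ratio)
[H2O2] = 3.602 × 10^-3 / 0.01002 = 0.3595 mol/L

0.3595 mol/L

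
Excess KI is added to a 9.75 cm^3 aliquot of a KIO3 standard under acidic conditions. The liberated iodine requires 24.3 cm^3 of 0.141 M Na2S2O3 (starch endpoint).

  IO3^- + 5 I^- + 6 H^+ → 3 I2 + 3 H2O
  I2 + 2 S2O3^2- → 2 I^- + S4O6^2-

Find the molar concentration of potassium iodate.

n(S2O3^2-) = 0.0243 × 0.141 = 3.43 × 10^-3 mol
n(I2) = n(S2O3^2-)/2 = 1.71 × 10^-3 mol
From the 1:3 ratio, n(IO3^-) in the aliquot = 1/3 × 1.71 × 10^-3 = 5.71 × 10^-4 mol
[IO3^-] = 5.71 × 10^-4 / 0.00975 = 0.0586 mol/L

0.0586 M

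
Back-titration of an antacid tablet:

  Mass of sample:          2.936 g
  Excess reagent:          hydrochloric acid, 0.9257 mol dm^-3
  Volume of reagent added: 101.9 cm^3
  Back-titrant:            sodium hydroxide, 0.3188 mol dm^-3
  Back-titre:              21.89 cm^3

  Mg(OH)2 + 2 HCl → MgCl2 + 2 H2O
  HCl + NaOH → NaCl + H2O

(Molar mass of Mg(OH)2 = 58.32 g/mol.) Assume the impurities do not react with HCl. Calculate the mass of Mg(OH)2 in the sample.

n(HCl) added = 0.1019 × 0.9257 = 0.09433 mol
n(NaOH) used in back-titration = 0.02189 × 0.3188 = 6.979 × 10^-3 mol
n(HCl) left over = 6.979 × 10^-3 mol (1:1 ratio)
n(HCl) consumed by analyte = 0.09433 − 6.979 × 10^-3 = 0.08735 mol
From the 1:2 ratio, n(Mg(OH)2) = 1/2 × 0.08735 = 0.04368 mol
mass of Mg(OH)2 = 0.04368 × 58.32 = 2.547 g

2.547 g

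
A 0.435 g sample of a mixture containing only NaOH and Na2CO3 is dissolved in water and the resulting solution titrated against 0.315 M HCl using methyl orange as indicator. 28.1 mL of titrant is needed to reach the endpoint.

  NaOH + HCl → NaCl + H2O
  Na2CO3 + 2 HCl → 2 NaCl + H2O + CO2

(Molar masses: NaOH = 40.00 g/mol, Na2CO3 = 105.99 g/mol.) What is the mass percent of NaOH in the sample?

24.1 %

n(HCl) = 0.0281 × 0.315 = 8.85 × 10^-3 mol
Let x = n(NaOH), y = n(Na2CO3).
Titrant: 1x + 2y = 8.85 × 10^-3;  mass: 40.00x + 105.99y = 0.435
Solving, x = 2.62 × 10^-3 mol, y = 3.11 × 10^-3 mol
mass of NaOH = 2.62 × 10^-3 × 40.00 = 0.105 g
% NaOH = 0.105 / 0.435 × 100 = 24.1 %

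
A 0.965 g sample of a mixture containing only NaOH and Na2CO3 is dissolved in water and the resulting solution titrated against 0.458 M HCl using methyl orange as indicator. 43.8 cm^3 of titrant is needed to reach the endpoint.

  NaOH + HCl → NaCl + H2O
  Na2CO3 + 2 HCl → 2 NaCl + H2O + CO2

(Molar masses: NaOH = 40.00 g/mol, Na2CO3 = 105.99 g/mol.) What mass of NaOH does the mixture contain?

n(HCl) = 0.0438 × 0.458 = 0.0201 mol
Let x = n(NaOH), y = n(Na2CO3).
Titrant: 1x + 2y = 0.0201;  mass: 40.00x + 105.99y = 0.965
Solving, x = 7.55 × 10^-3 mol, y = 6.26 × 10^-3 mol
mass of NaOH = 7.55 × 10^-3 × 40.00 = 0.302 g

0.302 g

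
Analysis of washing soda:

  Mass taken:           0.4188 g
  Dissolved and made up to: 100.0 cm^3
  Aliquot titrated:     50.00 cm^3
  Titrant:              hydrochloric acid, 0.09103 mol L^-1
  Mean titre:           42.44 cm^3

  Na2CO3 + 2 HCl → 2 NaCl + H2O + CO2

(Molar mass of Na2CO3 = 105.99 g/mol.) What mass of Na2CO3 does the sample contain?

0.4095 g

n(HCl) per titration = 0.04244 × 0.09103 = 3.863 × 10^-3 mol
From the 1:2 ratio, n(Na2CO3) in each aliquot = 1/2 × 3.863 × 10^-3 = 1.932 × 10^-3 mol
n(Na2CO3) in the whole flask = 1.932 × 10^-3 × 100.0/50.00 = 3.863 × 10^-3 mol
mass of Na2CO3 = 3.863 × 10^-3 × 105.99 = 0.4095 g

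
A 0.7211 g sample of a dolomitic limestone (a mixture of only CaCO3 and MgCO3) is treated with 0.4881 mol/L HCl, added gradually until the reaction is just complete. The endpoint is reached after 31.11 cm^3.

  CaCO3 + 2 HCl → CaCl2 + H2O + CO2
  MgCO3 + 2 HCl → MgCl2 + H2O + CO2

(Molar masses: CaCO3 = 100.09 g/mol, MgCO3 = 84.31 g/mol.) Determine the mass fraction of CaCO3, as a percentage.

n(HCl) = 0.03111 × 0.4881 = 0.01518 mol
Let x = n(CaCO3), y = n(MgCO3).
Titrant: 2x + 2y = 0.01518;  mass: 100.09x + 84.31y = 0.7211
Solving, x = 5.132 × 10^-3 mol, y = 2.460 × 10^-3 mol
mass of CaCO3 = 5.132 × 10^-3 × 100.09 = 0.5137 g
% CaCO3 = 0.5137 / 0.7211 × 100 = 71.24 %

71.24 %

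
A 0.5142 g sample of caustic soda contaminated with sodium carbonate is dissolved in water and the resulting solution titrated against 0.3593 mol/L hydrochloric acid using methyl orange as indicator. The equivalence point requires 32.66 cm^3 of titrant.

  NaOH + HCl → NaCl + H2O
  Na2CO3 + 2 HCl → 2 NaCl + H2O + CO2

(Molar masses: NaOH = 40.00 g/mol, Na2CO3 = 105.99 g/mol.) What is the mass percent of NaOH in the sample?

64.46 %

n(HCl) = 0.03266 × 0.3593 = 0.01173 mol
Let x = n(NaOH), y = n(Na2CO3).
Titrant: 1x + 2y = 0.01173;  mass: 40.00x + 105.99y = 0.5142
Solving, x = 8.286 × 10^-3 mol, y = 1.724 × 10^-3 mol
mass of NaOH = 8.286 × 10^-3 × 40.00 = 0.3315 g
% NaOH = 0.3315 / 0.5142 × 100 = 64.46 %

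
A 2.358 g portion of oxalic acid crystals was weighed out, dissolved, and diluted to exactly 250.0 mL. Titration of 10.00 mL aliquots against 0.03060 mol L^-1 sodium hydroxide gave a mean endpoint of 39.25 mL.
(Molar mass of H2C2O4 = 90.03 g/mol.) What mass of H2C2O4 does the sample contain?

H2C2O4 + 2 NaOH → Na2C2O4 + 2 H2O
n(NaOH) per titration = 0.03925 × 0.03060 = 1.201 × 10^-3 mol
From the 1:2 ratio, n(H2C2O4) in each aliquot = 1/2 × 1.201 × 10^-3 = 6.005 × 10^-4 mol
n(H2C2O4) in the whole flask = 6.005 × 10^-4 × 250.0/10.00 = 0.01501 mol
mass of H2C2O4 = 0.01501 × 90.03 = 1.352 g

1.352 g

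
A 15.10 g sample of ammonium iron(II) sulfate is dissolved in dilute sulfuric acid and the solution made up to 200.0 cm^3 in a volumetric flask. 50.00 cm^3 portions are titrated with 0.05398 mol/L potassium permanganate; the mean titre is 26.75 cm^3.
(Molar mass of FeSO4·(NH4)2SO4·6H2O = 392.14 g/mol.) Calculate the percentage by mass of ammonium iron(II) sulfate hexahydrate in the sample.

75.00 %

MnO4^- + 5 Fe^2+ + 8 H^+ → Mn^2+ + 5 Fe^3+ + 4 H2O
n(KMnO4) per titration = 0.02675 × 0.05398 = 1.444 × 10^-3 mol
From the 5:1 ratio, n(FeSO4·(NH4)2SO4·6H2O) in each aliquot = 5/1 × 1.444 × 10^-3 = 7.220 × 10^-3 mol
n(FeSO4·(NH4)2SO4·6H2O) in the whole flask = 7.220 × 10^-3 × 200.0/50.00 = 0.02888 mol
mass of FeSO4·(NH4)2SO4·6H2O = 0.02888 × 392.14 = 11.32 g
% FeSO4·(NH4)2SO4·6H2O = 11.32 / 15.10 × 100 = 75.00 %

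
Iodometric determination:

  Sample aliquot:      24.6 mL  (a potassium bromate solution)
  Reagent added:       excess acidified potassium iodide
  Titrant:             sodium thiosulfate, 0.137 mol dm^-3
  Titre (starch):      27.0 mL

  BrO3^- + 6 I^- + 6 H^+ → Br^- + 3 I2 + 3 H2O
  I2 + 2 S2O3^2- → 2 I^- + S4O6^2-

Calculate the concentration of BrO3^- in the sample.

n(S2O3^2-) = 0.0270 × 0.137 = 3.70 × 10^-3 mol
n(I2) = n(S2O3^2-)/2 = 1.85 × 10^-3 mol
From the 1:3 ratio, n(BrO3^-) in the aliquot = 1/3 × 1.85 × 10^-3 = 6.17 × 10^-4 mol
[BrO3^-] = 6.17 × 10^-4 / 0.0246 = 0.0251 mol/L

0.0251 mol/L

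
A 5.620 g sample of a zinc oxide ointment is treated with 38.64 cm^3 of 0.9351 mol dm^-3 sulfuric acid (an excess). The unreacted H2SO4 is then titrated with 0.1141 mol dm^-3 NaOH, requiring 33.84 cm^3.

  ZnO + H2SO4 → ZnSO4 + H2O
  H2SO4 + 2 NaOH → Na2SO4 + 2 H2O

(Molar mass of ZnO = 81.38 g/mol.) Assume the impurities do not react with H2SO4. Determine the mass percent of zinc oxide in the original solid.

49.53 %

n(H2SO4) added = 0.03864 × 0.9351 = 0.03613 mol
n(NaOH) used in back-titration = 0.03384 × 0.1141 = 3.861 × 10^-3 mol
From the 1:2 ratio, n(H2SO4) left over = 1/2 × 3.861 × 10^-3 = 1.931 × 10^-3 mol
n(H2SO4) consumed by analyte = 0.03613 − 1.931 × 10^-3 = 0.03420 mol
n(ZnO) = 0.03420 mol (1:1 ratio)
mass of ZnO = 0.03420 × 81.38 = 2.783 g
% ZnO = 2.783 / 5.620 × 100 = 49.53 %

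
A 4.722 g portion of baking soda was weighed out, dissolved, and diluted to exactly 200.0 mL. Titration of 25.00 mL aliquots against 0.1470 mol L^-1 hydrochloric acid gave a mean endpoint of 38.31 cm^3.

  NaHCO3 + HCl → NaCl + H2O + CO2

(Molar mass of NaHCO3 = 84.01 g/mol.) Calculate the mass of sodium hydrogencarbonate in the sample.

n(HCl) per titration = 0.03831 × 0.1470 = 5.632 × 10^-3 mol
n(NaHCO3) in each aliquot = 5.632 × 10^-3 mol (1:1 ratio)
n(NaHCO3) in the whole flask = 5.632 × 10^-3 × 200.0/25.00 = 0.04505 mol
mass of NaHCO3 = 0.04505 × 84.01 = 3.785 g

3.785 g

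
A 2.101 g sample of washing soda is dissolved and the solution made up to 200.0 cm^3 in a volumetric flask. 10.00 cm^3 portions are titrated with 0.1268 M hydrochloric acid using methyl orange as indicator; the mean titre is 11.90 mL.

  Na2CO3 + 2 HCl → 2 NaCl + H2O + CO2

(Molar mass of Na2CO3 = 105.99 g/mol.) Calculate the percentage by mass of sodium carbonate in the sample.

n(HCl) per titration = 0.01190 × 0.1268 = 1.509 × 10^-3 mol
From the 1:2 ratio, n(Na2CO3) in each aliquot = 1/2 × 1.509 × 10^-3 = 7.545 × 10^-4 mol
n(Na2CO3) in the whole flask = 7.545 × 10^-4 × 200.0/10.00 = 0.01509 mol
mass of Na2CO3 = 0.01509 × 105.99 = 1.599 g
% Na2CO3 = 1.599 / 2.101 × 100 = 76.12 %

76.12 %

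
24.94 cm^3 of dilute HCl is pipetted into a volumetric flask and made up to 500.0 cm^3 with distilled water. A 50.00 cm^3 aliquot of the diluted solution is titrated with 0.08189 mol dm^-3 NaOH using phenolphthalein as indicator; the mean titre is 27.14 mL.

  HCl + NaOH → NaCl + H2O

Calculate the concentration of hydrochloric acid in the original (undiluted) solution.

0.8911 mol/L

n(NaOH) = 0.02714 × 0.08189 = 2.222 × 10^-3 mol
n(HCl) in the aliquot = 2.222 × 10^-3 mol (1:1 ratio)
[HCl]_dilute = 2.222 × 10^-3 / 0.05000 = 0.04445 mol/L
Dilution factor = 500.0 / 24.94 = 20.05
[HCl]_stock = 0.04445 × 20.05 = 0.8911 mol/L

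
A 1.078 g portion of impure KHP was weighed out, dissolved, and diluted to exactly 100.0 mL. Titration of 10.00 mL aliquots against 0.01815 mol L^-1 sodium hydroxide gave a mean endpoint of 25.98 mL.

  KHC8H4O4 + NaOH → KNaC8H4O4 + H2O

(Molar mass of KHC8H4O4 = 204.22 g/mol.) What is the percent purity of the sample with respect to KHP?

n(NaOH) per titration = 0.02598 × 0.01815 = 4.715 × 10^-4 mol
n(KHC8H4O4) in each aliquot = 4.715 × 10^-4 mol (1:1 ratio)
n(KHC8H4O4) in the whole flask = 4.715 × 10^-4 × 100.0/10.00 = 4.715 × 10^-3 mol
mass of KHC8H4O4 = 4.715 × 10^-3 × 204.22 = 0.9630 g
% KHC8H4O4 = 0.9630 / 1.078 × 100 = 89.33 %

89.33 %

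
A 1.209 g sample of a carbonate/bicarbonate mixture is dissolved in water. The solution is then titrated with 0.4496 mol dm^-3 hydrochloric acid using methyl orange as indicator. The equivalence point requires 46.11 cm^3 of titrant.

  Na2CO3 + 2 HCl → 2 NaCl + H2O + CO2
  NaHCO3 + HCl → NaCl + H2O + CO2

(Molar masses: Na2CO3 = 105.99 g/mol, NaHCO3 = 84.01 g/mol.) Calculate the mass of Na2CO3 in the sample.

0.9101 g

n(HCl) = 0.04611 × 0.4496 = 0.02073 mol
Let x = n(Na2CO3), y = n(NaHCO3).
Titrant: 2x + 1y = 0.02073;  mass: 105.99x + 84.01y = 1.209
Solving, x = 8.586 × 10^-3 mol, y = 3.558 × 10^-3 mol
mass of Na2CO3 = 8.586 × 10^-3 × 105.99 = 0.9101 g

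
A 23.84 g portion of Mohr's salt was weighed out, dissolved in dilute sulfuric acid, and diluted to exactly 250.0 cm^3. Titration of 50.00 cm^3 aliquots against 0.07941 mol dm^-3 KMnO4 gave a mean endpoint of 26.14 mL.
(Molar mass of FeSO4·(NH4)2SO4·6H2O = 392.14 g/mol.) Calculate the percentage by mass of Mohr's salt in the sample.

MnO4^- + 5 Fe^2+ + 8 H^+ → Mn^2+ + 5 Fe^3+ + 4 H2O
n(KMnO4) per titration = 0.02614 × 0.07941 = 2.076 × 10^-3 mol
From the 5:1 ratio, n(FeSO4·(NH4)2SO4·6H2O) in each aliquot = 5/1 × 2.076 × 10^-3 = 0.01038 mol
n(FeSO4·(NH4)2SO4·6H2O) in the whole flask = 0.01038 × 250.0/50.00 = 0.05189 mol
mass of FeSO4·(NH4)2SO4·6H2O = 0.05189 × 392.14 = 20.35 g
% FeSO4·(NH4)2SO4·6H2O = 20.35 / 23.84 × 100 = 85.36 %

85.36 %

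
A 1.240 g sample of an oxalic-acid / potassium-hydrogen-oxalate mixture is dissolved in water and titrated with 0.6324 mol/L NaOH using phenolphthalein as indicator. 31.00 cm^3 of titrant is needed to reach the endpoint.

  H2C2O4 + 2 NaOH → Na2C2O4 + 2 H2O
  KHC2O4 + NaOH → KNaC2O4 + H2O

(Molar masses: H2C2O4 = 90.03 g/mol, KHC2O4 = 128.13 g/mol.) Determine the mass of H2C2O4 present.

n(NaOH) = 0.03100 × 0.6324 = 0.01960 mol
Let x = n(H2C2O4), y = n(KHC2O4).
Titrant: 2x + 1y = 0.01960;  mass: 90.03x + 128.13y = 1.240
Solving, x = 7.652 × 10^-3 mol, y = 4.301 × 10^-3 mol
mass of H2C2O4 = 7.652 × 10^-3 × 90.03 = 0.6889 g

0.6889 g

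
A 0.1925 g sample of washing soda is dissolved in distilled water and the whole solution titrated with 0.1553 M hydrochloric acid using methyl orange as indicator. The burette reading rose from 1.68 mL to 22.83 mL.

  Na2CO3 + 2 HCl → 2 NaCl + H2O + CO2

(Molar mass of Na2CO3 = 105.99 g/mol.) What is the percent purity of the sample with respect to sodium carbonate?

90.42 %

n(HCl) = 0.02115 L × 0.1553 mol/L = 3.285 × 10^-3 mol
From the 1:2 ratio, n(Na2CO3) = 1/2 × 3.285 × 10^-3 = 1.642 × 10^-3 mol
mass of Na2CO3 = 1.642 × 10^-3 × 105.99 g/mol = 0.1741 g
% Na2CO3 = 0.1741 / 0.1925 × 100 = 90.42 %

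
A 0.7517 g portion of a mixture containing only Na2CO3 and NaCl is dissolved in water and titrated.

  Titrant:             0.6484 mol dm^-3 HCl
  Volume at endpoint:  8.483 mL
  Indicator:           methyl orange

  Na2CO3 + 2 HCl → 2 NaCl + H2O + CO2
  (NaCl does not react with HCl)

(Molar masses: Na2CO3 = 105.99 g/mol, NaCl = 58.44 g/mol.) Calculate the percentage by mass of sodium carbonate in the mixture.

n(HCl) = 0.008483 × 0.6484 = 5.500 × 10^-3 mol
Let x = n(Na2CO3), y = n(NaCl).
Titrant: 2x = 5.500 × 10^-3;  mass: 105.99x + 58.44y = 0.7517
Solving, x = 2.750 × 10^-3 mol, y = 7.875 × 10^-3 mol
mass of Na2CO3 = 2.750 × 10^-3 × 105.99 = 0.2915 g
% Na2CO3 = 0.2915 / 0.7517 × 100 = 38.78 %

38.78 %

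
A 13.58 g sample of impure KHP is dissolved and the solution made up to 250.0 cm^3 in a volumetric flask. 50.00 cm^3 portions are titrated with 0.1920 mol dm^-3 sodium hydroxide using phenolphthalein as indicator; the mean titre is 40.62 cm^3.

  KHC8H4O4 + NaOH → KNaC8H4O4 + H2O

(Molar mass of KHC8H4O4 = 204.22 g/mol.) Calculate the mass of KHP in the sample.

n(NaOH) per titration = 0.04062 × 0.1920 = 7.799 × 10^-3 mol
n(KHC8H4O4) in each aliquot = 7.799 × 10^-3 mol (1:1 ratio)
n(KHC8H4O4) in the whole flask = 7.799 × 10^-3 × 250.0/50.00 = 0.03900 mol
mass of KHC8H4O4 = 0.03900 × 204.22 = 7.964 g

7.964 g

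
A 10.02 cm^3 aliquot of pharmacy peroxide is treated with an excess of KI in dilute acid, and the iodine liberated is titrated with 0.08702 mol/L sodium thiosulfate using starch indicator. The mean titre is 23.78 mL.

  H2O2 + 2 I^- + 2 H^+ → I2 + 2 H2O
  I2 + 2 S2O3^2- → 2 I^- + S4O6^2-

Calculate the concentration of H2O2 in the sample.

0.1033 mol/L

n(S2O3^2-) = 0.02378 × 0.08702 = 2.069 × 10^-3 mol
n(I2) = n(S2O3^2-)/2 = 1.035 × 10^-3 mol
n(H2O2) in the aliquot = 1.035 × 10^-3 mol (1:1 ratio)
[H2O2] = 1.035 × 10^-3 / 0.01002 = 0.1033 mol/L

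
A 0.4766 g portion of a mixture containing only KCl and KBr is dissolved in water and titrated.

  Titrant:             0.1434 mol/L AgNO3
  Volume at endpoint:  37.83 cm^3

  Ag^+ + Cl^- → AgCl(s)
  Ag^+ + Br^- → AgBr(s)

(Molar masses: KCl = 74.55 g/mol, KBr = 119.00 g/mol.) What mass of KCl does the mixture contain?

n(AgNO3) = 0.03783 × 0.1434 = 5.425 × 10^-3 mol
Let x = n(KCl), y = n(KBr).
Titrant: 1x + 1y = 5.425 × 10^-3;  mass: 74.55x + 119.00y = 0.4766
Solving, x = 3.801 × 10^-3 mol, y = 1.624 × 10^-3 mol
mass of KCl = 3.801 × 10^-3 × 74.55 = 0.2834 g

0.2834 g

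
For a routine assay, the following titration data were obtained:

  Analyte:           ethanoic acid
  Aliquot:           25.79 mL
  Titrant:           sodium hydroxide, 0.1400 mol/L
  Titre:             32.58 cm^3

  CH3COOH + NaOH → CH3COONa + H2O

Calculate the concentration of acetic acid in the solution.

0.1769 mol/L

n(NaOH) = 0.03258 L × 0.1400 mol/L = 4.561 × 10^-3 mol
n(CH3COOH) = 4.561 × 10^-3 mol (1:1 mole ratio)
[CH3COOH] = 4.561 × 10^-3 mol / 0.02579 L = 0.1769 mol/L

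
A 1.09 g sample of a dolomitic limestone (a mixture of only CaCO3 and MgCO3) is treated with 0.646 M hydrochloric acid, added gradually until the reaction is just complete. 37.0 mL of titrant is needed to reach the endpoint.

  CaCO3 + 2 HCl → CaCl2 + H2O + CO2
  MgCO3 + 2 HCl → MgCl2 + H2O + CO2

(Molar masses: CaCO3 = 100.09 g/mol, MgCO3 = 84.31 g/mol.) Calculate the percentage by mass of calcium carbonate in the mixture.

48.0 %

n(HCl) = 0.0370 × 0.646 = 0.0239 mol
Let x = n(CaCO3), y = n(MgCO3).
Titrant: 2x + 2y = 0.0239;  mass: 100.09x + 84.31y = 1.09
Solving, x = 5.22 × 10^-3 mol, y = 6.73 × 10^-3 mol
mass of CaCO3 = 5.22 × 10^-3 × 100.09 = 0.523 g
% CaCO3 = 0.523 / 1.09 × 100 = 48.0 %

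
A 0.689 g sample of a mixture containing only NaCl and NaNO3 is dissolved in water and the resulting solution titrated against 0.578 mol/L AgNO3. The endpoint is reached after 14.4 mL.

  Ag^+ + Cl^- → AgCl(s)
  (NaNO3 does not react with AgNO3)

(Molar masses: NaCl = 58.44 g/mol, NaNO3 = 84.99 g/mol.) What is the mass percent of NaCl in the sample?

70.6 %

n(AgNO3) = 0.0144 × 0.578 = 8.32 × 10^-3 mol
Let x = n(NaCl), y = n(NaNO3).
Titrant: 1x = 8.32 × 10^-3;  mass: 58.44x + 84.99y = 0.689
Solving, x = 8.32 × 10^-3 mol, y = 2.38 × 10^-3 mol
mass of NaCl = 8.32 × 10^-3 × 58.44 = 0.486 g
% NaCl = 0.486 / 0.689 × 100 = 70.6 %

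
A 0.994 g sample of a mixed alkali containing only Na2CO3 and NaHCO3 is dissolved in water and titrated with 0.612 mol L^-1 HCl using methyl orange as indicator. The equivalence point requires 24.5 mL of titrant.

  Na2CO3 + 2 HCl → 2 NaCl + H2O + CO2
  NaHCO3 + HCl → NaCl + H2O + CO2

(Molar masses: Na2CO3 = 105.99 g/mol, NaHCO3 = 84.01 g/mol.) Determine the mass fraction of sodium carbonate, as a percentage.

n(HCl) = 0.0245 × 0.612 = 0.0150 mol
Let x = n(Na2CO3), y = n(NaHCO3).
Titrant: 2x + 1y = 0.0150;  mass: 105.99x + 84.01y = 0.994
Solving, x = 4.28 × 10^-3 mol, y = 6.43 × 10^-3 mol
mass of Na2CO3 = 4.28 × 10^-3 × 105.99 = 0.454 g
% Na2CO3 = 0.454 / 0.994 × 100 = 45.7 %

45.7 %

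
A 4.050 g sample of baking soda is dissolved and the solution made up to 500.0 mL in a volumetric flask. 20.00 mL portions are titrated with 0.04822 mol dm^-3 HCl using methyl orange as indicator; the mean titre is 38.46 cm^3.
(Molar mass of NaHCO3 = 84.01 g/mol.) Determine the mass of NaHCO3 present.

3.895 g

NaHCO3 + HCl → NaCl + H2O + CO2
n(HCl) per titration = 0.03846 × 0.04822 = 1.855 × 10^-3 mol
n(NaHCO3) in each aliquot = 1.855 × 10^-3 mol (1:1 ratio)
n(NaHCO3) in the whole flask = 1.855 × 10^-3 × 500.0/20.00 = 0.04636 mol
mass of NaHCO3 = 0.04636 × 84.01 = 3.895 g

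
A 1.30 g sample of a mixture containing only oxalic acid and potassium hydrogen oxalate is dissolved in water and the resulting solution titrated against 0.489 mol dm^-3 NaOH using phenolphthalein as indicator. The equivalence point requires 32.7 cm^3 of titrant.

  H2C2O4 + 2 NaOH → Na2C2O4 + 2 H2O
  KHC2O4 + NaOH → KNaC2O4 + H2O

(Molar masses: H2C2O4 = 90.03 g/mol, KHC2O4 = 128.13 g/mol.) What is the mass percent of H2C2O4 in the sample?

31.2 %

n(NaOH) = 0.0327 × 0.489 = 0.0160 mol
Let x = n(H2C2O4), y = n(KHC2O4).
Titrant: 2x + 1y = 0.0160;  mass: 90.03x + 128.13y = 1.30
Solving, x = 4.50 × 10^-3 mol, y = 6.98 × 10^-3 mol
mass of H2C2O4 = 4.50 × 10^-3 × 90.03 = 0.406 g
% H2C2O4 = 0.406 / 1.30 × 100 = 31.2 %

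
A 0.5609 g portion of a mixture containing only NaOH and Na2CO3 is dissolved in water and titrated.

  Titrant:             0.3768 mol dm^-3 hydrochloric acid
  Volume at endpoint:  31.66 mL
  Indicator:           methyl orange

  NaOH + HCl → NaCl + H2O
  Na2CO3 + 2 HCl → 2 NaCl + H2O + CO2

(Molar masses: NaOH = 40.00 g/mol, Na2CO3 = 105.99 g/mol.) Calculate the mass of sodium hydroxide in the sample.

0.2195 g

n(HCl) = 0.03166 × 0.3768 = 0.01193 mol
Let x = n(NaOH), y = n(Na2CO3).
Titrant: 1x + 2y = 0.01193;  mass: 40.00x + 105.99y = 0.5609
Solving, x = 5.487 × 10^-3 mol, y = 3.221 × 10^-3 mol
mass of NaOH = 5.487 × 10^-3 × 40.00 = 0.2195 g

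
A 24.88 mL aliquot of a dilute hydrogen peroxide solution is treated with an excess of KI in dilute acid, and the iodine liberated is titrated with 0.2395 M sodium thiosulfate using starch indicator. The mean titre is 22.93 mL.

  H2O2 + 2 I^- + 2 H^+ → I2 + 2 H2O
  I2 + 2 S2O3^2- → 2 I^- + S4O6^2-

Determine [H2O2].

n(S2O3^2-) = 0.02293 × 0.2395 = 5.492 × 10^-3 mol
n(I2) = n(S2O3^2-)/2 = 2.746 × 10^-3 mol
n(H2O2) in the aliquot = 2.746 × 10^-3 mol (1:1 ratio)
[H2O2] = 2.746 × 10^-3 / 0.02488 = 0.1104 mol/L

0.1104 M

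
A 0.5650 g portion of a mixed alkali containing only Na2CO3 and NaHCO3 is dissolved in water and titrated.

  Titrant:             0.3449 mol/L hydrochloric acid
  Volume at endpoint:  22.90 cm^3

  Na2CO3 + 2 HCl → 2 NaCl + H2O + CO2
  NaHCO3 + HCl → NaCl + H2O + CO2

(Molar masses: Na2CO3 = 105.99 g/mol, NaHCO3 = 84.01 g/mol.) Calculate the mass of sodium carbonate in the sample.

n(HCl) = 0.02290 × 0.3449 = 7.898 × 10^-3 mol
Let x = n(Na2CO3), y = n(NaHCO3).
Titrant: 2x + 1y = 7.898 × 10^-3;  mass: 105.99x + 84.01y = 0.5650
Solving, x = 1.588 × 10^-3 mol, y = 4.721 × 10^-3 mol
mass of Na2CO3 = 1.588 × 10^-3 × 105.99 = 0.1684 g

0.1684 g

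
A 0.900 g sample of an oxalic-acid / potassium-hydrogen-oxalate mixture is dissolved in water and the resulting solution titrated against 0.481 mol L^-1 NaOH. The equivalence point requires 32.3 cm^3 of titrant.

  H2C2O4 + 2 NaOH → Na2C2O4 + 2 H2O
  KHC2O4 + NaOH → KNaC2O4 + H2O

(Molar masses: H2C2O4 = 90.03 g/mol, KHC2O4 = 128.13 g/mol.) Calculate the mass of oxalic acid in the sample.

n(NaOH) = 0.0323 × 0.481 = 0.0155 mol
Let x = n(H2C2O4), y = n(KHC2O4).
Titrant: 2x + 1y = 0.0155;  mass: 90.03x + 128.13y = 0.900
Solving, x = 6.56 × 10^-3 mol, y = 2.41 × 10^-3 mol
mass of H2C2O4 = 6.56 × 10^-3 × 90.03 = 0.591 g

0.591 g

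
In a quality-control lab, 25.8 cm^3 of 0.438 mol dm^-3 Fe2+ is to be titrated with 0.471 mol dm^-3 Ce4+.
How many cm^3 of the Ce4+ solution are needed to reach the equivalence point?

Ce^4+ + Fe^2+ → Ce^3+ + Fe^3+
n(Fe2+) = 0.0258 L × 0.438 mol/L = 0.0113 mol
n(Ce4+) = 0.0113 mol (1:1 stoichiometry)
V(Ce4+) = 0.0113 mol / 0.471 mol/L = 0.0240 L = 24.0 mL

24.0 mL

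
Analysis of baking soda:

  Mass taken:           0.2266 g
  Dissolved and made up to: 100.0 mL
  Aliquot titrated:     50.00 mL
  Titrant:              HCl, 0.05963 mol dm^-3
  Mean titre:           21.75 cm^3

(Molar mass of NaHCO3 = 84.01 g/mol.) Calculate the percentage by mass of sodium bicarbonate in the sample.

NaHCO3 + HCl → NaCl + H2O + CO2
n(HCl) per titration = 0.02175 × 0.05963 = 1.297 × 10^-3 mol
n(NaHCO3) in each aliquot = 1.297 × 10^-3 mol (1:1 ratio)
n(NaHCO3) in the whole flask = 1.297 × 10^-3 × 100.0/50.00 = 2.594 × 10^-3 mol
mass of NaHCO3 = 2.594 × 10^-3 × 84.01 = 0.2179 g
% NaHCO3 = 0.2179 / 0.2266 × 100 = 96.17 %

96.17 %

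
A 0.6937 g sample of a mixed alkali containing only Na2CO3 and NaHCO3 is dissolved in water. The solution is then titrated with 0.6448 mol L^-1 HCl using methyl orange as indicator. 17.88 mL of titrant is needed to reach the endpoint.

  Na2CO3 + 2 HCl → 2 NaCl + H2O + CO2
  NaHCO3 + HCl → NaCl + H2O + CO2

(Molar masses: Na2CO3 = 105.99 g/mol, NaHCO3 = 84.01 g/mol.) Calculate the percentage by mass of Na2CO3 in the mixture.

67.70 %

n(HCl) = 0.01788 × 0.6448 = 0.01153 mol
Let x = n(Na2CO3), y = n(NaHCO3).
Titrant: 2x + 1y = 0.01153;  mass: 105.99x + 84.01y = 0.6937
Solving, x = 4.431 × 10^-3 mol, y = 2.667 × 10^-3 mol
mass of Na2CO3 = 4.431 × 10^-3 × 105.99 = 0.4696 g
% Na2CO3 = 0.4696 / 0.6937 × 100 = 67.70 %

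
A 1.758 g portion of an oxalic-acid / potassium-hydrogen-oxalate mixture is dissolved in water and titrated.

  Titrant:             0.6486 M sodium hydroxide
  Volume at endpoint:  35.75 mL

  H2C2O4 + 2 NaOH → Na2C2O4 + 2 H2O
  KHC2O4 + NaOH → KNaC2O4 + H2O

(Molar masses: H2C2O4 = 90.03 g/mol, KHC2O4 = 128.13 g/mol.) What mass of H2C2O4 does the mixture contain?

n(NaOH) = 0.03575 × 0.6486 = 0.02319 mol
Let x = n(H2C2O4), y = n(KHC2O4).
Titrant: 2x + 1y = 0.02319;  mass: 90.03x + 128.13y = 1.758
Solving, x = 7.297 × 10^-3 mol, y = 8.593 × 10^-3 mol
mass of H2C2O4 = 7.297 × 10^-3 × 90.03 = 0.6570 g

0.6570 g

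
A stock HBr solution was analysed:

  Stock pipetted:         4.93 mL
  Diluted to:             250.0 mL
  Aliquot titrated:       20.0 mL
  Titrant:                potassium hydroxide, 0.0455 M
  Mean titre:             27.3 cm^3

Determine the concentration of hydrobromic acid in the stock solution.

3.15 M

HBr + KOH → KBr + H2O
n(KOH) = 0.0273 × 0.0455 = 1.24 × 10^-3 mol
n(HBr) in the aliquot = 1.24 × 10^-3 mol (1:1 ratio)
[HBr]_dilute = 1.24 × 10^-3 / 0.0200 = 0.0621 mol/L
Dilution factor = 250.0 / 4.93 = 50.71
[HBr]_stock = 0.0621 × 50.71 = 3.15 mol/L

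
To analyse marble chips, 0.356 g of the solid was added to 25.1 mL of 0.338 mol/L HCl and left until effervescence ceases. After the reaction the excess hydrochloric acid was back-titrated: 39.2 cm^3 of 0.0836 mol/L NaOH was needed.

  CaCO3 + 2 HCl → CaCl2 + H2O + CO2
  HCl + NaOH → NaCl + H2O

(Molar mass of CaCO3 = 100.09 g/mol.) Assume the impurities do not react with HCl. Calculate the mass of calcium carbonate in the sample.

0.261 g

n(HCl) added = 0.0251 × 0.338 = 8.48 × 10^-3 mol
n(NaOH) used in back-titration = 0.0392 × 0.0836 = 3.28 × 10^-3 mol
n(HCl) left over = 3.28 × 10^-3 mol (1:1 ratio)
n(HCl) consumed by analyte = 8.48 × 10^-3 − 3.28 × 10^-3 = 5.21 × 10^-3 mol
From the 1:2 ratio, n(CaCO3) = 1/2 × 5.21 × 10^-3 = 2.60 × 10^-3 mol
mass of CaCO3 = 2.60 × 10^-3 × 100.09 = 0.261 g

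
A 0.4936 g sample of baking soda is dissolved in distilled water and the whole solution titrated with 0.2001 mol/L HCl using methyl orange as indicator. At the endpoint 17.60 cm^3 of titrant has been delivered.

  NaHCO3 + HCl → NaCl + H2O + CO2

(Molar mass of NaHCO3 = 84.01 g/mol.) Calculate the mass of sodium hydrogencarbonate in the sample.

0.2959 g

n(HCl) = 0.01760 L × 0.2001 mol/L = 3.522 × 10^-3 mol
n(NaHCO3) = 3.522 × 10^-3 mol (1:1 ratio)
mass of NaHCO3 = 3.522 × 10^-3 × 84.01 g/mol = 0.2959 g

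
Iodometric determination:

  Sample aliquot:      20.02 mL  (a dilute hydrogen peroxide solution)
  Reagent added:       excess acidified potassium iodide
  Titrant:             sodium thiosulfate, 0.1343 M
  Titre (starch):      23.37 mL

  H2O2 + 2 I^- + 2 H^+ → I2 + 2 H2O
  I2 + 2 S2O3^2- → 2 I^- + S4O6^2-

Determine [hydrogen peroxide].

0.07839 M

n(S2O3^2-) = 0.02337 × 0.1343 = 3.139 × 10^-3 mol
n(I2) = n(S2O3^2-)/2 = 1.569 × 10^-3 mol
n(H2O2) in the aliquot = 1.569 × 10^-3 mol (1:1 ratio)
[H2O2] = 1.569 × 10^-3 / 0.02002 = 0.07839 mol/L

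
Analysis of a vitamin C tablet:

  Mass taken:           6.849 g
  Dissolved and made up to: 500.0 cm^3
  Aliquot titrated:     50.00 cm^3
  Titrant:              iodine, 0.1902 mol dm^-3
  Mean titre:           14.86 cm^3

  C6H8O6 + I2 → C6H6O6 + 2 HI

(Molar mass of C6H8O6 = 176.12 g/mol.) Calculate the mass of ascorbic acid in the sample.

4.978 g

n(I2) per titration = 0.01486 × 0.1902 = 2.826 × 10^-3 mol
n(C6H8O6) in each aliquot = 2.826 × 10^-3 mol (1:1 ratio)
n(C6H8O6) in the whole flask = 2.826 × 10^-3 × 500.0/50.00 = 0.02826 mol
mass of C6H8O6 = 0.02826 × 176.12 = 4.978 g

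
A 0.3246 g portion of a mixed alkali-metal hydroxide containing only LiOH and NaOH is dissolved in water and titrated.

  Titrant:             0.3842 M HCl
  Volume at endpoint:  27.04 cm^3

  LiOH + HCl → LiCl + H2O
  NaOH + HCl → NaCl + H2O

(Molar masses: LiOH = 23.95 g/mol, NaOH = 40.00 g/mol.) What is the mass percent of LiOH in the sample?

41.81 %

n(HCl) = 0.02704 × 0.3842 = 0.01039 mol
Let x = n(LiOH), y = n(NaOH).
Titrant: 1x + 1y = 0.01039;  mass: 23.95x + 40.00y = 0.3246
Solving, x = 5.667 × 10^-3 mol, y = 4.722 × 10^-3 mol
mass of LiOH = 5.667 × 10^-3 × 23.95 = 0.1357 g
% LiOH = 0.1357 / 0.3246 × 100 = 41.81 %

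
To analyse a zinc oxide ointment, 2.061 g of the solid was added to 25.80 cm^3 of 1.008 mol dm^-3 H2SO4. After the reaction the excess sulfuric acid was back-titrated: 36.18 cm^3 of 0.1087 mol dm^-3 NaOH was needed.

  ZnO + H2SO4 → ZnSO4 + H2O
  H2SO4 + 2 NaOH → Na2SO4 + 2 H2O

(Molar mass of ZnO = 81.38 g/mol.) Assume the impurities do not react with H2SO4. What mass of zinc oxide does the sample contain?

1.956 g

n(H2SO4) added = 0.02580 × 1.008 = 0.02601 mol
n(NaOH) used in back-titration = 0.03618 × 0.1087 = 3.933 × 10^-3 mol
From the 1:2 ratio, n(H2SO4) left over = 1/2 × 3.933 × 10^-3 = 1.966 × 10^-3 mol
n(H2SO4) consumed by analyte = 0.02601 − 1.966 × 10^-3 = 0.02404 mol
n(ZnO) = 0.02404 mol (1:1 ratio)
mass of ZnO = 0.02404 × 81.38 = 1.956 g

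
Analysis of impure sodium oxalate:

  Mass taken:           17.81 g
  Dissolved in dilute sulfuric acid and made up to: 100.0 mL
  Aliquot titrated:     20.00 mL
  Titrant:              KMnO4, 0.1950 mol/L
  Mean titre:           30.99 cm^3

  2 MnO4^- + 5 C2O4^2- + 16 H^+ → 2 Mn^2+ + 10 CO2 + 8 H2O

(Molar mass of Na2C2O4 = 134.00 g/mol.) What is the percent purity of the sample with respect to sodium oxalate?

56.83 %

n(KMnO4) per titration = 0.03099 × 0.1950 = 6.043 × 10^-3 mol
From the 5:2 ratio, n(Na2C2O4) in each aliquot = 5/2 × 6.043 × 10^-3 = 0.01511 mol
n(Na2C2O4) in the whole flask = 0.01511 × 100.0/20.00 = 0.07554 mol
mass of Na2C2O4 = 0.07554 × 134.00 = 10.12 g
% Na2C2O4 = 10.12 / 17.81 × 100 = 56.83 %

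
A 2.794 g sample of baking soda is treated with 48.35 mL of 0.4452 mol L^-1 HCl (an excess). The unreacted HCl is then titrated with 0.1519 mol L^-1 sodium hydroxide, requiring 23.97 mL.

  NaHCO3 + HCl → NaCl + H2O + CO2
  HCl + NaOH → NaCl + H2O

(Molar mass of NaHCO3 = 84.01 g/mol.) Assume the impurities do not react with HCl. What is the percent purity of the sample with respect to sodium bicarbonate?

53.77 %

n(HCl) added = 0.04835 × 0.4452 = 0.02153 mol
n(NaOH) used in back-titration = 0.02397 × 0.1519 = 3.641 × 10^-3 mol
n(HCl) left over = 3.641 × 10^-3 mol (1:1 ratio)
n(HCl) consumed by analyte = 0.02153 − 3.641 × 10^-3 = 0.01788 mol
n(NaHCO3) = 0.01788 mol (1:1 ratio)
mass of NaHCO3 = 0.01788 × 84.01 = 1.502 g
% NaHCO3 = 1.502 / 2.794 × 100 = 53.77 %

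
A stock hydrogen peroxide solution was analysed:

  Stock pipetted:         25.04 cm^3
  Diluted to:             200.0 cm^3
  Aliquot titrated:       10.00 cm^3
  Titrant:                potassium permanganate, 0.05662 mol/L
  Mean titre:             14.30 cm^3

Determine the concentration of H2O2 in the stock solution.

2 MnO4^- + 5 H2O2 + 6 H^+ → 2 Mn^2+ + 5 O2 + 8 H2O
n(KMnO4) = 0.01430 × 0.05662 = 8.097 × 10^-4 mol
From the 5:2 ratio, n(H2O2) in the aliquot = 5/2 × 8.097 × 10^-4 = 2.024 × 10^-3 mol
[H2O2]_dilute = 2.024 × 10^-3 / 0.01000 = 0.2024 mol/L
Dilution factor = 200.0 / 25.04 = 7.987
[H2O2]_stock = 0.2024 × 7.987 = 1.617 mol/L

1.617 mol/L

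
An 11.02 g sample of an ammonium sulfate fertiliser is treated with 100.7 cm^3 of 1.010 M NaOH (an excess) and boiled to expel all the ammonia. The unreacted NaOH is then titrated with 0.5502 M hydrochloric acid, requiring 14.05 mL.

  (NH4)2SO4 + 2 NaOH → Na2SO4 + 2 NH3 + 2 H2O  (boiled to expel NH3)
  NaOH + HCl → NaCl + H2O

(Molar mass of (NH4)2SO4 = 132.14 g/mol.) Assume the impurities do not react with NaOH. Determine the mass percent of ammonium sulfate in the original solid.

56.34 %

n(NaOH) added = 0.1007 × 1.010 = 0.1017 mol
n(HCl) used in back-titration = 0.01405 × 0.5502 = 7.730 × 10^-3 mol
n(NaOH) left over = 7.730 × 10^-3 mol (1:1 ratio)
n(NaOH) consumed by analyte = 0.1017 − 7.730 × 10^-3 = 0.09398 mol
From the 1:2 ratio, n((NH4)2SO4) = 1/2 × 0.09398 = 0.04699 mol
mass of (NH4)2SO4 = 0.04699 × 132.14 = 6.209 g
% (NH4)2SO4 = 6.209 / 11.02 × 100 = 56.34 %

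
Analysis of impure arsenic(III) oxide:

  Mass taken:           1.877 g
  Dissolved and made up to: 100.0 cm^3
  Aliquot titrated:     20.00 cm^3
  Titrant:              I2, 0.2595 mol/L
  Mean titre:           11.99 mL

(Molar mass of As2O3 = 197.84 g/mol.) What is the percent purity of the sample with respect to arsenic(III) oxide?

81.99 %

As2O3 + 2 I2 + 2 H2O → As2O5 + 4 HI
n(I2) per titration = 0.01199 × 0.2595 = 3.111 × 10^-3 mol
From the 1:2 ratio, n(As2O3) in each aliquot = 1/2 × 3.111 × 10^-3 = 1.556 × 10^-3 mol
n(As2O3) in the whole flask = 1.556 × 10^-3 × 100.0/20.00 = 7.779 × 10^-3 mol
mass of As2O3 = 7.779 × 10^-3 × 197.84 = 1.539 g
% As2O3 = 1.539 / 1.877 × 100 = 81.99 %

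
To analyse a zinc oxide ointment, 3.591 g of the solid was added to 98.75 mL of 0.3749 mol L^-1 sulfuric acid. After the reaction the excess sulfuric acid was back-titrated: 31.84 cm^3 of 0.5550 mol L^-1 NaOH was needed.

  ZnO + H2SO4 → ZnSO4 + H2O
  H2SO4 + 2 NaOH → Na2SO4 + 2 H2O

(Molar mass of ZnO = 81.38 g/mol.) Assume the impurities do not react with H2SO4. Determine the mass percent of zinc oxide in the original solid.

63.88 %

n(H2SO4) added = 0.09875 × 0.3749 = 0.03702 mol
n(NaOH) used in back-titration = 0.03184 × 0.5550 = 0.01767 mol
From the 1:2 ratio, n(H2SO4) left over = 1/2 × 0.01767 = 8.836 × 10^-3 mol
n(H2SO4) consumed by analyte = 0.03702 − 8.836 × 10^-3 = 0.02819 mol
n(ZnO) = 0.02819 mol (1:1 ratio)
mass of ZnO = 0.02819 × 81.38 = 2.294 g
% ZnO = 2.294 / 3.591 × 100 = 63.88 %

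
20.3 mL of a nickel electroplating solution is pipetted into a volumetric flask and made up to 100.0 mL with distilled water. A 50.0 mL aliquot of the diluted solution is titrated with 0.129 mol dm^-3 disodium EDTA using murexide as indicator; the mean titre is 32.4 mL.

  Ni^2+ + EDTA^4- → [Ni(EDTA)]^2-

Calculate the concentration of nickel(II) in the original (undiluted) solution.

0.412 mol/L

n(EDTA) = 0.0324 × 0.129 = 4.18 × 10^-3 mol
n(Ni2+) in the aliquot = 4.18 × 10^-3 mol (1:1 ratio)
[Ni2+]_dilute = 4.18 × 10^-3 / 0.0500 = 0.0836 mol/L
Dilution factor = 100.0 / 20.3 = 4.926
[Ni2+]_stock = 0.0836 × 4.926 = 0.412 mol/L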